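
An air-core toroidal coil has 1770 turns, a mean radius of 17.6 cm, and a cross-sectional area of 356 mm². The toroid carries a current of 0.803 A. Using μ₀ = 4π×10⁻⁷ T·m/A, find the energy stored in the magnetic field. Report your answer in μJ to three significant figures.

U ≈ 409 μJ

L = μ₀N²A/(2πR) = (4π×10⁻⁷)(1770)²(3.560×10^-4)/(2π×0.176) = 1.267×10^-3 H.
U = ½LI² = ½(1.267×10^-3)(0.803)² = 4.086×10^-4 J.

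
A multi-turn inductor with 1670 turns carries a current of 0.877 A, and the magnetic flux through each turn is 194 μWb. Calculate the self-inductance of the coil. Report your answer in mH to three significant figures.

Self-inductance is defined by L = NΦ_B/I (flux linkage over current).
L = (1670)(1.940×10^-4 Wb)/(0.877 A) = 0.3694 H.

L ≈ 369 mH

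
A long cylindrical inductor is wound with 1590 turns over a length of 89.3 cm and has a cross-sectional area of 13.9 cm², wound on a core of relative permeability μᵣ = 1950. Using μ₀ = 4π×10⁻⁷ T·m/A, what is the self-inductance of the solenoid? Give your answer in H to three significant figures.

A = 13.9 cm² = 1.390×10^-3 m².
For a long solenoid, L = μ₀μᵣN²A/ℓ.
L = (4π×10⁻⁷)(1950)(1590)²(1.390×10^-3)/(0.893 m) = 9.643 H.

L ≈ 9.64 H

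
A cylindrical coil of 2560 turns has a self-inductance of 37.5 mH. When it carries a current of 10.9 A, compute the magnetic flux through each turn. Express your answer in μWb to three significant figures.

Φ_B ≈ 160 μWb

From L = NΦ_B/I, the flux per turn is Φ_B = LI/N.
Φ_B = (3.750×10^-2 H)(10.9 A)/2560 = 1.597×10^-4 Wb.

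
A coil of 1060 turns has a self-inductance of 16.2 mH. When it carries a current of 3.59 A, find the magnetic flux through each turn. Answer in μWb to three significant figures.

From L = NΦ_B/I, the flux per turn is Φ_B = LI/N.
Φ_B = (1.620×10^-2 H)(3.59 A)/1060 = 5.487×10^-5 Wb.

Φ_B ≈ 54.9 μWb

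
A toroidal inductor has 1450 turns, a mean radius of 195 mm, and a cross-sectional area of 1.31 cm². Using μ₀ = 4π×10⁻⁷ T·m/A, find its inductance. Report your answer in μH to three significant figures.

L ≈ 282 μH

For a thin toroid, L = μ₀N²A/(2πR).
L = (4π×10⁻⁷)(1450)²(1.310×10^-4) / (2π×0.195 m) = 2.8249×10^-4 H.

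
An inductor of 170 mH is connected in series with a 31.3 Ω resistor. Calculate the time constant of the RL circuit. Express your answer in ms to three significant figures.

τ = L/R = (0.17 H)/(31.3 Ω) = 5.431×10^-3 s.

τ ≈ 5.43 ms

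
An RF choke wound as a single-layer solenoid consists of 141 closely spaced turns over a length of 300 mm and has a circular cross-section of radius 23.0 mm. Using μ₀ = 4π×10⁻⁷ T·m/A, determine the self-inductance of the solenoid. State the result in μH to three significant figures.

L ≈ 138 μH

A = πr² = π(2.300×10^-2 m)² = 1.662×10^-3 m².
For a long solenoid, L = μ₀N²A/ℓ.
L = (4π×10⁻⁷)(141)²(1.662×10^-3)/(0.3 m) = 1.384×10^-4 H.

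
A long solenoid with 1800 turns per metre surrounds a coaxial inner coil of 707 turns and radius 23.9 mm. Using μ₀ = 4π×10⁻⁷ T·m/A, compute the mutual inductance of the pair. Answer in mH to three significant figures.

The outer solenoid produces a uniform field B₁ = μ₀n₁I₁ across the inner coil,
so the flux linkage is N₂Φ = N₂B₁A₂ = μ₀n₁N₂A₂·I₁, giving M = μ₀n₁N₂A₂.
A₂ = πr² = π(2.390×10^-2 m)² = 1.7945×10^-3 m².
M = (4π×10⁻⁷)(1800)(707)(1.7945×10^-3) = 2.870×10^-3 H.

M ≈ 2.87 mH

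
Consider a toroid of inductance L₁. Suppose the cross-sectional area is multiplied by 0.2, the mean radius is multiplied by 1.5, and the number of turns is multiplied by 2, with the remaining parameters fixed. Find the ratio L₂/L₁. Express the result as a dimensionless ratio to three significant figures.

For a toroid, L ∝ μᵣN²A/R.
L₂/L₁ = (0.2) × (1.5)^-1 × (2)^2 = 0.533.

L₂/L₁ = 0.533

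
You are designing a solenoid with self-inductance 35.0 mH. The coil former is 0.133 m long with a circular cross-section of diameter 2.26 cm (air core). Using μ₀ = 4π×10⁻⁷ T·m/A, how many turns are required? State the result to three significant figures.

N ≈ 3040 turns

A = π(d/2)² = π(1.130×10^-2 m)² = 4.011×10^-4 m².
From L = μ₀N²A/ℓ, N = √(Lℓ / (μ₀A)).
N = √[(3.500×10^-2)(0.133) / ((4π×10⁻⁷)×4.011×10^-4)] = √(9.234×10^6) ≈ 3038.8.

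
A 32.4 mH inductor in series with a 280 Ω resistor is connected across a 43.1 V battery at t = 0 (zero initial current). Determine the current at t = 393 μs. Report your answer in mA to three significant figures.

I ≈ 149 mA

τ = L/R = 3.240×10^-2/280 = 1.157×10^-4 s; final current I_∞ = ε/R = 43.1/280 = 0.1539 A.
I(t) = I_∞(1 − e^(−t/τ)) with t/τ = 3.396.
I = (0.1539)(1 − e^(−3.396)) = 0.1488 A.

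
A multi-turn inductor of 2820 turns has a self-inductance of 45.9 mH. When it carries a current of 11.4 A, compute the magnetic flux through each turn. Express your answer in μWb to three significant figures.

Φ_B ≈ 186 μWb

From L = NΦ_B/I, the flux per turn is Φ_B = LI/N.
Φ_B = (4.590×10^-2 H)(11.4 A)/2820 = 1.856×10^-4 Wb.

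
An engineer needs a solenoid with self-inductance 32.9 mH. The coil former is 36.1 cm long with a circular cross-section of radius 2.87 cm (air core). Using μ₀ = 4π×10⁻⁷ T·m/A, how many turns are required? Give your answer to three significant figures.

A = πr² = π(2.870×10^-2 m)² = 2.588×10^-3 m².
From L = μ₀N²A/ℓ, N = √(Lℓ / (μ₀A)).
N = √[(3.290×10^-2)(0.361) / ((4π×10⁻⁷)×2.588×10^-3)] = √(3.652×10^6) ≈ 1911.1.

N ≈ 1910 turns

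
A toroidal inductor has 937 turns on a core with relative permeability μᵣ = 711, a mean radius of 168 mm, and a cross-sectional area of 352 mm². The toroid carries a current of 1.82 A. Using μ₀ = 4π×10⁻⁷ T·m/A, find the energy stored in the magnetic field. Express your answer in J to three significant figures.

U ≈ 0.433 J

L = μ₀μᵣN²A/(2πR) = (4π×10⁻⁷)(711)(937)²(3.520×10^-4)/(2π×0.168) = 0.2616 H.
U = ½LI² = ½(0.2616)(1.82)² = 0.4332 J.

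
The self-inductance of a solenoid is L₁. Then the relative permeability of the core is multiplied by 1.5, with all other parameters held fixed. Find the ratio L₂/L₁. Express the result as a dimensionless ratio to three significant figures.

L₂/L₁ = 1.50

For a solenoid, L ∝ μᵣN²A/ℓ.
L₂/L₁ = (1.5) = 1.50.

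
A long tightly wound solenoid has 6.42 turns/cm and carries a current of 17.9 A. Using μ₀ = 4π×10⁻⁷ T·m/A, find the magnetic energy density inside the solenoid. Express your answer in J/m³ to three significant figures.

u ≈ 83.0 J/m³

B = μ₀nI = (4π×10⁻⁷)(642)(17.9) = 1.444×10^-2 T.
u = B²/(2μ₀) = (1.444×10^-2)²/(2×4π×10⁻⁷) = 82.98 J/m³.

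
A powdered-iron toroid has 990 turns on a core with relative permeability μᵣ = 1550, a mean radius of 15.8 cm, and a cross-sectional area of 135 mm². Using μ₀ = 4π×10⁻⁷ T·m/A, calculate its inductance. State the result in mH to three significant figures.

For a thin toroid, L = μ₀μᵣN²A/(2πR).
L = (4π×10⁻⁷)(1550)(990)²(1.350×10^-4) / (2π×0.158 m) = 0.2596 H.

L ≈ 260 mH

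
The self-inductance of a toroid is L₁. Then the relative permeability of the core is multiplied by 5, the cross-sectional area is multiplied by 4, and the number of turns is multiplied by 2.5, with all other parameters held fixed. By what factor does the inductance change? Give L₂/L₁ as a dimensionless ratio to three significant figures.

For a toroid, L ∝ μᵣN²A/R.
L₂/L₁ = (5) × (4) × (2.5)^2 = 125.

L₂/L₁ = 125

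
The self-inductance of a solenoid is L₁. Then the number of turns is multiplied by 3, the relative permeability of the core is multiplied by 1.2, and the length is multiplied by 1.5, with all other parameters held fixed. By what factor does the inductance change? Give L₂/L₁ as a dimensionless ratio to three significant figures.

L₂/L₁ = 7.20

For a solenoid, L ∝ μᵣN²A/ℓ.
L₂/L₁ = (3)^2 × (1.2) × (1.5)^-1 = 7.20.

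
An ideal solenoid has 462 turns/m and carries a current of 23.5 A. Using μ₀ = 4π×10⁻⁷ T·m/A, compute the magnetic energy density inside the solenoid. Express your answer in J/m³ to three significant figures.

B = μ₀nI = (4π×10⁻⁷)(462)(23.5) = 1.364×10^-2 T.
u = B²/(2μ₀) = (1.364×10^-2)²/(2×4π×10⁻⁷) = 74.06 J/m³.

u ≈ 74.1 J/m³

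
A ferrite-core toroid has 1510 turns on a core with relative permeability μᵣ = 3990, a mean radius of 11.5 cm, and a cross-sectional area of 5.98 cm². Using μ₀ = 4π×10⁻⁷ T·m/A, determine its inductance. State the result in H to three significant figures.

For a thin toroid, L = μ₀μᵣN²A/(2πR).
L = (4π×10⁻⁷)(3990)(1510)²(5.980×10^-4) / (2π×0.115 m) = 9.462 H.

L ≈ 9.46 H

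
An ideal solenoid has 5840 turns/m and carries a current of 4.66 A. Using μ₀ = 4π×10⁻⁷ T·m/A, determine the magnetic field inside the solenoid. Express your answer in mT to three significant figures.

Inside a long solenoid, B = μ₀nI.
B = (4π×10⁻⁷)(5.840×10^3 m⁻¹)(4.66 A) = 3.420×10^-2 T.

B ≈ 34.2 mT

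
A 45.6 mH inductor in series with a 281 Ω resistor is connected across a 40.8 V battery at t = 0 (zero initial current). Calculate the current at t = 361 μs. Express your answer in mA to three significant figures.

τ = L/R = 4.560×10^-2/281 = 1.623×10^-4 s; final current I_∞ = ε/R = 40.8/281 = 0.1452 A.
I(t) = I_∞(1 − e^(−t/τ)) with t/τ = 2.225.
I = (0.1452)(1 − e^(−2.225)) = 0.129498 A.

I ≈ 129 mA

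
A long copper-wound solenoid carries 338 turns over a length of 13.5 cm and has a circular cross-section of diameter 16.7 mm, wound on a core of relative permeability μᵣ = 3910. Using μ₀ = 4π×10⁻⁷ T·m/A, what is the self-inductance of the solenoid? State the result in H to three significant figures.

L ≈ 0.911 H

A = π(d/2)² = π(8.350×10^-3 m)² = 2.190×10^-4 m².
For a long solenoid, L = μ₀μᵣN²A/ℓ.
L = (4π×10⁻⁷)(3910)(338)²(2.190×10^-4)/(0.135 m) = 0.9108 H.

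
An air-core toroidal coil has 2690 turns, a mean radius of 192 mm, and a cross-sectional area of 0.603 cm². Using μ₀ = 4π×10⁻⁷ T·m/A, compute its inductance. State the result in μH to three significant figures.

For a thin toroid, L = μ₀N²A/(2πR).
L = (4π×10⁻⁷)(2690)²(6.030×10^-5) / (2π×0.192 m) = 4.545×10^-4 H.

L ≈ 455 μH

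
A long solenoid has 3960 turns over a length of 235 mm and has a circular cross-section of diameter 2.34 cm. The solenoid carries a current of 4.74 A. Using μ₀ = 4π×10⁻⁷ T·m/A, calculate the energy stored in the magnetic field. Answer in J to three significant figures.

U ≈ 0.405 J

A = π(d/2)² = π(1.170×10^-2 m)² = 4.301×10^-4 m².
L = μ₀N²A/ℓ = (4π×10⁻⁷)(3960)²(4.301×10^-4)/(0.235) = 3.606×10^-2 H.
U = ½LI² = ½(3.606×10^-2)(4.74)² = 0.4051 J.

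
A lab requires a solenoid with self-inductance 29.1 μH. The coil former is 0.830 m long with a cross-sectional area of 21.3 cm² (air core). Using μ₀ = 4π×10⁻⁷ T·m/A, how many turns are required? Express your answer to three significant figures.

N ≈ 95 turns

A = 21.3 cm² = 2.130×10^-3 m².
From L = μ₀N²A/ℓ, N = √(Lℓ / (μ₀A)).
N = √[(2.910×10^-5)(0.83) / ((4π×10⁻⁷)×2.130×10^-3)] = √(9.024×10^3) ≈ 95.0.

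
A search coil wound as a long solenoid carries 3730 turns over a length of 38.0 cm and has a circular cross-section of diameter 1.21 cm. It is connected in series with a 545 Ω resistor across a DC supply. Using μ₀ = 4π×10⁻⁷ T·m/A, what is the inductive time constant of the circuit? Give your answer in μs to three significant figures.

τ ≈ 9.71 μs

A = π(d/2)² = π(6.050×10^-3 m)² = 1.150×10^-4 m².
L = μ₀N²A/ℓ = (4π×10⁻⁷)(3730)²(1.150×10^-4)/(0.38) = 5.291×10^-3 H.
τ = L/R = (5.291×10^-3)/(545) = 9.708×10^-6 s.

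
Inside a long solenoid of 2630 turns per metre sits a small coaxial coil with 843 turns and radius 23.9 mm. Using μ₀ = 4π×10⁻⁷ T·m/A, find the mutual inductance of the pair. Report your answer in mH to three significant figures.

The outer solenoid produces a uniform field B₁ = μ₀n₁I₁ across the inner coil,
so the flux linkage is N₂Φ = N₂B₁A₂ = μ₀n₁N₂A₂·I₁, giving M = μ₀n₁N₂A₂.
A₂ = πr² = π(2.390×10^-2 m)² = 1.7945×10^-3 m².
M = (4π×10⁻⁷)(2630)(843)(1.7945×10^-3) = 5.000×10^-3 H.

M ≈ 5.00 mH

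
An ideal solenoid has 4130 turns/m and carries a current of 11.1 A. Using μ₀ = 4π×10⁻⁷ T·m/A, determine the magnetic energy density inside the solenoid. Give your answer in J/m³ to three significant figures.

u ≈ 1320 J/m³

B = μ₀nI = (4π×10⁻⁷)(4.130×10^3)(11.1) = 5.761×10^-2 T.
u = B²/(2μ₀) = (5.761×10^-2)²/(2×4π×10⁻⁷) = 1.320×10^3 J/m³.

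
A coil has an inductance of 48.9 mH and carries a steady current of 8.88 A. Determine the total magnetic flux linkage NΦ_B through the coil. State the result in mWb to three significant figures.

From L = NΦ_B/I, the flux linkage is NΦ_B = LI.
NΦ_B = (4.890×10^-2 H)(8.88 A) = 0.4342 Wb.

NΦ_B ≈ 434 mWb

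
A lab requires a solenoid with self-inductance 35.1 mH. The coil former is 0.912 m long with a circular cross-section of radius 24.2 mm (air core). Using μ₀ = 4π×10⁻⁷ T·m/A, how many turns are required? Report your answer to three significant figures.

N ≈ 3720 turns

A = πr² = π(2.420×10^-2 m)² = 1.840×10^-3 m².
From L = μ₀N²A/ℓ, N = √(Lℓ / (μ₀A)).
N = √[(3.510×10^-2)(0.912) / ((4π×10⁻⁷)×1.840×10^-3)] = √(1.3846×10^7) ≈ 3721.0.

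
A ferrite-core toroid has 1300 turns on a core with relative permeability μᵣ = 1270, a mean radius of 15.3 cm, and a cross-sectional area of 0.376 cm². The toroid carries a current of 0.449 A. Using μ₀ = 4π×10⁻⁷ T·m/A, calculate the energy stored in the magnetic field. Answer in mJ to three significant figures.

L = μ₀μᵣN²A/(2πR) = (4π×10⁻⁷)(1270)(1300)²(3.760×10^-5)/(2π×0.153) = 0.10549 H.
U = ½LI² = ½(0.10549)(0.449)² = 1.063×10^-2 J.

U ≈ 10.6 mJ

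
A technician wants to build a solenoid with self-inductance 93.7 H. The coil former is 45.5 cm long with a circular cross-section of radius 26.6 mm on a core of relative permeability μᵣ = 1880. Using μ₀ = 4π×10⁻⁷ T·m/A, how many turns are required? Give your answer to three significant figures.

A = πr² = π(2.660×10^-2 m)² = 2.223×10^-3 m².
From L = μ₀μᵣN²A/ℓ, N = √(Lℓ / (μ₀μᵣA)).
N = √[(93.7)(0.455) / ((4π×10⁻⁷)(1880)×2.223×10^-3)] = √(8.118×10^6) ≈ 2849.3.

N ≈ 2850 turns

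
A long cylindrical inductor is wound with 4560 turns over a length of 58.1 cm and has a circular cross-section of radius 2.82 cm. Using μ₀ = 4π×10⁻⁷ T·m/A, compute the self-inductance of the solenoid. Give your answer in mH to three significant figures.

L ≈ 112 mH

A = πr² = π(2.820×10^-2 m)² = 2.498×10^-3 m².
For a long solenoid, L = μ₀N²A/ℓ.
L = (4π×10⁻⁷)(4560)²(2.498×10^-3)/(0.581 m) = 0.1124 H.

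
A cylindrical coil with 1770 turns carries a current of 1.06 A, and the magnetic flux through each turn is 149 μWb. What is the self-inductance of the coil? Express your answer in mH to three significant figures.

L ≈ 249 mH

Self-inductance is defined by L = NΦ_B/I (flux linkage over current).
L = (1770)(1.490×10^-4 Wb)/(1.06 A) = 0.2488 H.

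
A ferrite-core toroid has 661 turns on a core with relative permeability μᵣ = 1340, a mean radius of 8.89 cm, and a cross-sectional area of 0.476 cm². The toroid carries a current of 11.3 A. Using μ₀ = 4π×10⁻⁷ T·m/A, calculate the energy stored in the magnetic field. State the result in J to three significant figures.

L = μ₀μᵣN²A/(2πR) = (4π×10⁻⁷)(1340)(661)²(4.760×10^-5)/(2π×8.890×10^-2) = 6.270×10^-2 H.
U = ½LI² = ½(6.270×10^-2)(11.3)² = 4.003 J.

U ≈ 4.00 J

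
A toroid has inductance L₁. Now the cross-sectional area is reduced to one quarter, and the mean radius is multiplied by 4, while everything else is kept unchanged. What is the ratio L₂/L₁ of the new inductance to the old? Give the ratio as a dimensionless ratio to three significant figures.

L₂/L₁ = 0.0625

For a toroid, L ∝ μᵣN²A/R.
L₂/L₁ = (0.25) × (4)^-1 = 0.0625.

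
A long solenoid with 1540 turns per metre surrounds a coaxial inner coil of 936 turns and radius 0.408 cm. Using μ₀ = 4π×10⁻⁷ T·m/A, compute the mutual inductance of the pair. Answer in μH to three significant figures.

M ≈ 94.7 μH

The outer solenoid produces a uniform field B₁ = μ₀n₁I₁ across the inner coil,
so the flux linkage is N₂Φ = N₂B₁A₂ = μ₀n₁N₂A₂·I₁, giving M = μ₀n₁N₂A₂.
A₂ = πr² = π(4.080×10^-3 m)² = 5.230×10^-5 m².
M = (4π×10⁻⁷)(1540)(936)(5.230×10^-5) = 9.473×10^-5 H.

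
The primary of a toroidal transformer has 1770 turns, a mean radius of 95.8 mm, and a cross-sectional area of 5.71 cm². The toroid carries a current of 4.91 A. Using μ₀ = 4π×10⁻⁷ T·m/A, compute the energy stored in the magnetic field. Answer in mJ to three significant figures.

L = μ₀N²A/(2πR) = (4π×10⁻⁷)(1770)²(5.710×10^-4)/(2π×9.580×10^-2) = 3.7346×10^-3 H.
U = ½LI² = ½(3.7346×10^-3)(4.91)² = 4.502×10^-2 J.

U ≈ 45.0 mJ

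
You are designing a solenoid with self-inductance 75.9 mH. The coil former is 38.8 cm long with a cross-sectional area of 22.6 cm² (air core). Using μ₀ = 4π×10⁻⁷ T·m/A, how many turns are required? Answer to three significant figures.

A = 22.6 cm² = 2.260×10^-3 m².
From L = μ₀N²A/ℓ, N = √(Lℓ / (μ₀A)).
N = √[(7.590×10^-2)(0.388) / ((4π×10⁻⁷)×2.260×10^-3)] = √(1.037×10^7) ≈ 3220.2.

N ≈ 3220 turns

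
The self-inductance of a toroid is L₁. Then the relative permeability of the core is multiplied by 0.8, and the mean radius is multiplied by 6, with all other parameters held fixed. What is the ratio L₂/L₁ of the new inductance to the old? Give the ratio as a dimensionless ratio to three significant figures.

For a toroid, L ∝ μᵣN²A/R.
L₂/L₁ = (0.8) × (6)^-1 = 0.133.

L₂/L₁ = 0.133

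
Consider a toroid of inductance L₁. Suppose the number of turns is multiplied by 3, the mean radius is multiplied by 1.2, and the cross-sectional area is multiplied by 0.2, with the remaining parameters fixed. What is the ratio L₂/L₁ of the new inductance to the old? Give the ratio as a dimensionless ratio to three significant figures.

For a toroid, L ∝ μᵣN²A/R.
L₂/L₁ = (3)^2 × (1.2)^-1 × (0.2) = 1.50.

L₂/L₁ = 1.50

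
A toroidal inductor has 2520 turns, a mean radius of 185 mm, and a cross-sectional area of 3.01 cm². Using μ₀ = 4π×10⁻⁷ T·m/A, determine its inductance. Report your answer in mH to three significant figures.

L ≈ 2.07 mH

For a thin toroid, L = μ₀N²A/(2πR).
L = (4π×10⁻⁷)(2520)²(3.010×10^-4) / (2π×0.185 m) = 2.066×10^-3 H.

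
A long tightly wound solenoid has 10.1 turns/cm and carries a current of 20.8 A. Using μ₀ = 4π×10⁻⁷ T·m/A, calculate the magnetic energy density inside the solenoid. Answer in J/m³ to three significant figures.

u ≈ 277 J/m³

B = μ₀nI = (4π×10⁻⁷)(1.010×10^3)(20.8) = 2.640×10^-2 T.
u = B²/(2μ₀) = (2.640×10^-2)²/(2×4π×10⁻⁷) = 277.3 J/m³.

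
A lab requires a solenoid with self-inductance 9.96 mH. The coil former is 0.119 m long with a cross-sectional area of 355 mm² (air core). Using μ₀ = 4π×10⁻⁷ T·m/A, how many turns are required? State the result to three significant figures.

N ≈ 1630 turns

A = 355 mm² = 3.550×10^-4 m².
From L = μ₀N²A/ℓ, N = √(Lℓ / (μ₀A)).
N = √[(9.960×10^-3)(0.119) / ((4π×10⁻⁷)×3.550×10^-4)] = √(2.657×10^6) ≈ 1630.0.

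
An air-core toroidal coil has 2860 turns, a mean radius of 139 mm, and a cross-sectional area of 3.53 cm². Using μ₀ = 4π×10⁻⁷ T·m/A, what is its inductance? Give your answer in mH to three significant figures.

L ≈ 4.15 mH

For a thin toroid, L = μ₀N²A/(2πR).
L = (4π×10⁻⁷)(2860)²(3.530×10^-4) / (2π×0.139 m) = 4.1545×10^-3 H.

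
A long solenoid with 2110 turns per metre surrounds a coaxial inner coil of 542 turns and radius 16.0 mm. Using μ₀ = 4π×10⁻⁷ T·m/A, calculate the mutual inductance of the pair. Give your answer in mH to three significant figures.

M ≈ 1.16 mH

The outer solenoid produces a uniform field B₁ = μ₀n₁I₁ across the inner coil,
so the flux linkage is N₂Φ = N₂B₁A₂ = μ₀n₁N₂A₂·I₁, giving M = μ₀n₁N₂A₂.
A₂ = πr² = π(1.600×10^-2 m)² = 8.042×10^-4 m².
M = (4π×10⁻⁷)(2110)(542)(8.042×10^-4) = 1.156×10^-3 H.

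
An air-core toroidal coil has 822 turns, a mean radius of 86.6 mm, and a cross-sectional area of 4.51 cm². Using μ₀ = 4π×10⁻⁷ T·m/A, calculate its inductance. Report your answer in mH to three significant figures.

For a thin toroid, L = μ₀N²A/(2πR).
L = (4π×10⁻⁷)(822)²(4.510×10^-4) / (2π×8.660×10^-2 m) = 7.038×10^-4 H.

L ≈ 0.704 mH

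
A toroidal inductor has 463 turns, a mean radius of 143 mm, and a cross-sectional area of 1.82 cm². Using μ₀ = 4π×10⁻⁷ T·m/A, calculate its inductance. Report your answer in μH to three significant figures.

For a thin toroid, L = μ₀N²A/(2πR).
L = (4π×10⁻⁷)(463)²(1.820×10^-4) / (2π×0.143 m) = 5.457×10^-5 H.

L ≈ 54.6 μH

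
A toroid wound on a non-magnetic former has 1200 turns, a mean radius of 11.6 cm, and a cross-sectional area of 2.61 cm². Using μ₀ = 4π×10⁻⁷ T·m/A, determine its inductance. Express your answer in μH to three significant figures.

For a thin toroid, L = μ₀N²A/(2πR).
L = (4π×10⁻⁷)(1200)²(2.610×10^-4) / (2π×0.116 m) = 6.480×10^-4 H.

L ≈ 648 μH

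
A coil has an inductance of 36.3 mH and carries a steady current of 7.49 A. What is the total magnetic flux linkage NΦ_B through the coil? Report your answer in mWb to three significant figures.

NΦ_B ≈ 272 mWb

From L = NΦ_B/I, the flux linkage is NΦ_B = LI.
NΦ_B = (3.630×10^-2 H)(7.49 A) = 0.2719 Wb.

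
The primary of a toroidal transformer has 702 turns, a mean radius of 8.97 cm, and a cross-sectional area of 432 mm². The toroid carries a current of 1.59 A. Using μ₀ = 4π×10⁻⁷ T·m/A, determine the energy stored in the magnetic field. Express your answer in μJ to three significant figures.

U ≈ 600 μJ

L = μ₀N²A/(2πR) = (4π×10⁻⁷)(702)²(4.320×10^-4)/(2π×8.970×10^-2) = 4.747×10^-4 H.
U = ½LI² = ½(4.747×10^-4)(1.59)² = 6.000×10^-4 J.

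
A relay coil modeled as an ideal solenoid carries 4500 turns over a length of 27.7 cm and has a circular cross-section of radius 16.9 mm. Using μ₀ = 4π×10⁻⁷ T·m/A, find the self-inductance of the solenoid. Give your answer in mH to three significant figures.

A = πr² = π(1.690×10^-2 m)² = 8.973×10^-4 m².
For a long solenoid, L = μ₀N²A/ℓ.
L = (4π×10⁻⁷)(4500)²(8.973×10^-4)/(0.277 m) = 8.243×10^-2 H.

L ≈ 82.4 mH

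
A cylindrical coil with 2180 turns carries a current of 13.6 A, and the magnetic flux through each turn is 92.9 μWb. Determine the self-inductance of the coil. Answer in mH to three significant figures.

L ≈ 14.9 mH

Self-inductance is defined by L = NΦ_B/I (flux linkage over current).
L = (2180)(9.290×10^-5 Wb)/(13.6 A) = 1.489×10^-2 H.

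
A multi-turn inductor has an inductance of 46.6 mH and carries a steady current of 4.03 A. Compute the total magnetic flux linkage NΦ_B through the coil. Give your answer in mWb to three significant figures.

From L = NΦ_B/I, the flux linkage is NΦ_B = LI.
NΦ_B = (4.660×10^-2 H)(4.03 A) = 0.1878 Wb.

NΦ_B ≈ 188 mWb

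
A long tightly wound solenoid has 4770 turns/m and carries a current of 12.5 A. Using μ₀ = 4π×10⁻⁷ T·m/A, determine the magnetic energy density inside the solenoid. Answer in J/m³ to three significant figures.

u ≈ 2230 J/m³

B = μ₀nI = (4π×10⁻⁷)(4.770×10^3)(12.5) = 7.493×10^-2 T.
u = B²/(2μ₀) = (7.493×10^-2)²/(2×4π×10⁻⁷) = 2.234×10^3 J/m³.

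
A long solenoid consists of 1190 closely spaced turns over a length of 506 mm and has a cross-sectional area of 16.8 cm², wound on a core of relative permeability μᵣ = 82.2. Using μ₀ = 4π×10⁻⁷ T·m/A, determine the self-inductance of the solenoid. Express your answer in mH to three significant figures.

A = 16.8 cm² = 1.680×10^-3 m².
For a long solenoid, L = μ₀μᵣN²A/ℓ.
L = (4π×10⁻⁷)(82.2)(1190)²(1.680×10^-3)/(0.506 m) = 0.4857 H.

L ≈ 486 mH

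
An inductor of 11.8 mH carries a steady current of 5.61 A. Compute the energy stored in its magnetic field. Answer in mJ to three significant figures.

U ≈ 186 mJ

Stored magnetic energy: U = ½LI².
U = ½(1.180×10^-2 H)(5.61 A)² = 0.1857 J.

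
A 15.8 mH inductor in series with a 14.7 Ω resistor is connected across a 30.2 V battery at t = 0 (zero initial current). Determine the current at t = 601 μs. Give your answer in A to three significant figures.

τ = L/R = 1.580×10^-2/14.7 = 1.0748×10^-3 s; final current I_∞ = ε/R = 30.2/14.7 = 2.054 A.
I(t) = I_∞(1 − e^(−t/τ)) with t/τ = 0.559.
I = (2.054)(1 − e^(−0.559)) = 0.8799 A.

I ≈ 0.880 A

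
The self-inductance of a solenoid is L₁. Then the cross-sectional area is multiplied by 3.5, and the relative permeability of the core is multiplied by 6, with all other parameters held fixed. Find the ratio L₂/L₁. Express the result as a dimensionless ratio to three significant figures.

L₂/L₁ = 21.0

For a solenoid, L ∝ μᵣN²A/ℓ.
L₂/L₁ = (3.5) × (6) = 21.0.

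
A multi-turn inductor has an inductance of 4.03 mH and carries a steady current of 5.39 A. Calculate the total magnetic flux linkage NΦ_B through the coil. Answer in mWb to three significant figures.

From L = NΦ_B/I, the flux linkage is NΦ_B = LI.
NΦ_B = (4.030×10^-3 H)(5.39 A) = 2.172×10^-2 Wb.

NΦ_B ≈ 21.7 mWb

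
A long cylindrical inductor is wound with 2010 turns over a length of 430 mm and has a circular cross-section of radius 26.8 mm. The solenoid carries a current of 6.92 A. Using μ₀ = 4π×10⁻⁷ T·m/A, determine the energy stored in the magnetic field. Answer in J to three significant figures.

U ≈ 0.638 J

A = πr² = π(2.680×10^-2 m)² = 2.256×10^-3 m².
L = μ₀N²A/ℓ = (4π×10⁻⁷)(2010)²(2.256×10^-3)/(0.43) = 2.664×10^-2 H.
U = ½LI² = ½(2.664×10^-2)(6.92)² = 0.6379 J.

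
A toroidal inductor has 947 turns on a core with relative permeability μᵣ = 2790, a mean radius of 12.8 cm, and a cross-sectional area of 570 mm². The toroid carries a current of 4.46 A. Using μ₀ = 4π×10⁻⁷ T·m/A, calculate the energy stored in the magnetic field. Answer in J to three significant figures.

U ≈ 22.2 J

L = μ₀μᵣN²A/(2πR) = (4π×10⁻⁷)(2790)(947)²(5.700×10^-4)/(2π×0.128) = 2.228 H.
U = ½LI² = ½(2.228)(4.46)² = 22.16 J.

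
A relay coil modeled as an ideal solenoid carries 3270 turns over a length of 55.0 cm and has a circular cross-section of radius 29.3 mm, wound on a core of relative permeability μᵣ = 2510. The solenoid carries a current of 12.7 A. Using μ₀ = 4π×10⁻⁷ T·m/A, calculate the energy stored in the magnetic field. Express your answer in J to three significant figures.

U ≈ 13300 J

A = πr² = π(2.930×10^-2 m)² = 2.697×10^-3 m².
L = μ₀μᵣN²A/ℓ = (4π×10⁻⁷)(2510)(3270)²(2.697×10^-3)/(0.55) = 165.4 H.
U = ½LI² = ½(165.4)(12.7)² = 1.334×10^4 J.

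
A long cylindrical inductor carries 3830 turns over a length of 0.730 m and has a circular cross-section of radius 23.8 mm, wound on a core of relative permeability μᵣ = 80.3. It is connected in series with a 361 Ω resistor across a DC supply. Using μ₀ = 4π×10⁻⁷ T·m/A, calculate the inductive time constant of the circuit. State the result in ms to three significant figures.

A = πr² = π(2.380×10^-2 m)² = 1.780×10^-3 m².
L = μ₀μᵣN²A/ℓ = (4π×10⁻⁷)(80.3)(3830)²(1.780×10^-3)/(0.73) = 3.608 H.
τ = L/R = (3.608)/(361) = 9.995×10^-3 s.

τ ≈ 10.0 ms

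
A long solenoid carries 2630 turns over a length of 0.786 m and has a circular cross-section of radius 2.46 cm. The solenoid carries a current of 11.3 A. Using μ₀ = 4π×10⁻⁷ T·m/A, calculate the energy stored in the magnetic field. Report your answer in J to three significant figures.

A = πr² = π(2.460×10^-2 m)² = 1.901×10^-3 m².
L = μ₀N²A/ℓ = (4π×10⁻⁷)(2630)²(1.901×10^-3)/(0.786) = 2.102×10^-2 H.
U = ½LI² = ½(2.102×10^-2)(11.3)² = 1.342 J.

U ≈ 1.34 J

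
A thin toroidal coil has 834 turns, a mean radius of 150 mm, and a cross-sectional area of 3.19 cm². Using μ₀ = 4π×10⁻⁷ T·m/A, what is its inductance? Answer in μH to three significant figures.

For a thin toroid, L = μ₀N²A/(2πR).
L = (4π×10⁻⁷)(834)²(3.190×10^-4) / (2π×0.15 m) = 2.958×10^-4 H.

L ≈ 296 μH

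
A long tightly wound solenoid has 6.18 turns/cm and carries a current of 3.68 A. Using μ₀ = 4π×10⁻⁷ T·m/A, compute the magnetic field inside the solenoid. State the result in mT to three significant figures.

Inside a long solenoid, B = μ₀nI.
B = (4π×10⁻⁷)(618 m⁻¹)(3.68 A) = 2.858×10^-3 T.

B ≈ 2.86 mT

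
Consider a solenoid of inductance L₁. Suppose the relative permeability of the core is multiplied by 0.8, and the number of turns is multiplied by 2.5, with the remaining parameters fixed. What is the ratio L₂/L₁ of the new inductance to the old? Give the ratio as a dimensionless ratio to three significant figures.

L₂/L₁ = 5.00

For a solenoid, L ∝ μᵣN²A/ℓ.
L₂/L₁ = (0.8) × (2.5)^2 = 5.00.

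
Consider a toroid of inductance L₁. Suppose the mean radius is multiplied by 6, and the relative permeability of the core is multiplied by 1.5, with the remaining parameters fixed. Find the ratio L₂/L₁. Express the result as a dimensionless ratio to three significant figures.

For a toroid, L ∝ μᵣN²A/R.
L₂/L₁ = (6)^-1 × (1.5) = 0.250.

L₂/L₁ = 0.250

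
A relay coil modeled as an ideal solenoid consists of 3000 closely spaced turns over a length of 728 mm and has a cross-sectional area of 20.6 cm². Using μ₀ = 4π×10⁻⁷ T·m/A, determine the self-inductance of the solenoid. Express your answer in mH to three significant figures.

A = 20.6 cm² = 2.060×10^-3 m².
For a long solenoid, L = μ₀N²A/ℓ.
L = (4π×10⁻⁷)(3000)²(2.060×10^-3)/(0.728 m) = 3.200×10^-2 H.

L ≈ 32.0 mH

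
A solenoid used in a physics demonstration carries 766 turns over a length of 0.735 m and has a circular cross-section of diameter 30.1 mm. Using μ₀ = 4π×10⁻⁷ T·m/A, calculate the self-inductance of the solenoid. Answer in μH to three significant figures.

L ≈ 714 μH

A = π(d/2)² = π(1.505×10^-2 m)² = 7.116×10^-4 m².
For a long solenoid, L = μ₀N²A/ℓ.
L = (4π×10⁻⁷)(766)²(7.116×10^-4)/(0.735 m) = 7.138×10^-4 H.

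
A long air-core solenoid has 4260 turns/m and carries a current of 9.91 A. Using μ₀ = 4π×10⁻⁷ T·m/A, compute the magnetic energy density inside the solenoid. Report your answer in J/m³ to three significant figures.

B = μ₀nI = (4π×10⁻⁷)(4.260×10^3)(9.91) = 5.305×10^-2 T.
u = B²/(2μ₀) = (5.305×10^-2)²/(2×4π×10⁻⁷) = 1.120×10^3 J/m³.

u ≈ 1120 J/m³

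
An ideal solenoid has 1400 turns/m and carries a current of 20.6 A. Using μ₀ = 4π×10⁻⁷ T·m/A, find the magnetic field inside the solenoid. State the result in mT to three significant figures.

Inside a long solenoid, B = μ₀nI.
B = (4π×10⁻⁷)(1.400×10^3 m⁻¹)(20.6 A) = 3.624×10^-2 T.

B ≈ 36.2 mT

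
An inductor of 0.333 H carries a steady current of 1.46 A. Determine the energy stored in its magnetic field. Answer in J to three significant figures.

Stored magnetic energy: U = ½LI².
U = ½(0.333 H)(1.46 A)² = 0.3549 J.

U ≈ 0.355 J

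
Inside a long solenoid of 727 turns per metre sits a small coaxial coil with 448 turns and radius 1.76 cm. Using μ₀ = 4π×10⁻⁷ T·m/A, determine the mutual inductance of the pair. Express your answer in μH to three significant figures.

The outer solenoid produces a uniform field B₁ = μ₀n₁I₁ across the inner coil,
so the flux linkage is N₂Φ = N₂B₁A₂ = μ₀n₁N₂A₂·I₁, giving M = μ₀n₁N₂A₂.
A₂ = πr² = π(1.760×10^-2 m)² = 9.731×10^-4 m².
M = (4π×10⁻⁷)(727)(448)(9.731×10^-4) = 3.983×10^-4 H.

M ≈ 398 μH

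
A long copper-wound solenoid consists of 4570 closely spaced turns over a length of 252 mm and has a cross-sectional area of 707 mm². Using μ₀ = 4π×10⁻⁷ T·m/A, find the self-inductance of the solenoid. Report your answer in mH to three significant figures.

L ≈ 73.6 mH

A = 707 mm² = 7.070×10^-4 m².
For a long solenoid, L = μ₀N²A/ℓ.
L = (4π×10⁻⁷)(4570)²(7.070×10^-4)/(0.252 m) = 7.363×10^-2 H.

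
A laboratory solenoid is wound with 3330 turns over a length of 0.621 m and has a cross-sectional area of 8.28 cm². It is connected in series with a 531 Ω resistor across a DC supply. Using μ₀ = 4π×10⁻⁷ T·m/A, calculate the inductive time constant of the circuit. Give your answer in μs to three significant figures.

τ ≈ 35.0 μs

A = 8.28 cm² = 8.280×10^-4 m².
L = μ₀N²A/ℓ = (4π×10⁻⁷)(3330)²(8.280×10^-4)/(0.621) = 1.858×10^-2 H.
τ = L/R = (1.858×10^-2)/(531) = 3.499×10^-5 s.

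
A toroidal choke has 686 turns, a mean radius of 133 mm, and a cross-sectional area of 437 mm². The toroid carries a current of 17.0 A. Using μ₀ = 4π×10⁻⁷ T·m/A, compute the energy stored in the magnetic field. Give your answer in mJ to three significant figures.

L = μ₀N²A/(2πR) = (4π×10⁻⁷)(686)²(4.370×10^-4)/(2π×0.133) = 3.092×10^-4 H.
U = ½LI² = ½(3.092×10^-4)(17.0)² = 4.469×10^-2 J.

U ≈ 44.7 mJ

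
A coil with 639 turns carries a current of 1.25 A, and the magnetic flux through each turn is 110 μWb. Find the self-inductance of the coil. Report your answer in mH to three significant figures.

Self-inductance is defined by L = NΦ_B/I (flux linkage over current).
L = (639)(1.100×10^-4 Wb)/(1.25 A) = 5.623×10^-2 H.

L ≈ 56.2 mH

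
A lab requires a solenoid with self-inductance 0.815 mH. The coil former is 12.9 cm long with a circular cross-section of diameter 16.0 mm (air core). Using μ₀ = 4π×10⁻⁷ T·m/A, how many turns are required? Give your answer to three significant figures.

N ≈ 645 turns

A = π(d/2)² = π(8.000×10^-3 m)² = 2.011×10^-4 m².
From L = μ₀N²A/ℓ, N = √(Lℓ / (μ₀A)).
N = √[(8.150×10^-4)(0.129) / ((4π×10⁻⁷)×2.011×10^-4)] = √(4.161×10^5) ≈ 645.1.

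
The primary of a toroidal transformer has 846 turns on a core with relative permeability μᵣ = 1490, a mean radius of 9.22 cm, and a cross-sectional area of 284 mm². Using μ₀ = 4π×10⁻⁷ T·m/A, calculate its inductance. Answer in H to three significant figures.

L ≈ 0.657 H

For a thin toroid, L = μ₀μᵣN²A/(2πR).
L = (4π×10⁻⁷)(1490)(846)²(2.840×10^-4) / (2π×9.220×10^-2 m) = 0.657 H.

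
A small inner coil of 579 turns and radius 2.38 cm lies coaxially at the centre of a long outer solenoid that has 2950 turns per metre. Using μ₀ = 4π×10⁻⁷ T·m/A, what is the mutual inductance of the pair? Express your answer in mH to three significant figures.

M ≈ 3.82 mH

The outer solenoid produces a uniform field B₁ = μ₀n₁I₁ across the inner coil,
so the flux linkage is N₂Φ = N₂B₁A₂ = μ₀n₁N₂A₂·I₁, giving M = μ₀n₁N₂A₂.
A₂ = πr² = π(2.380×10^-2 m)² = 1.780×10^-3 m².
M = (4π×10⁻⁷)(2950)(579)(1.780×10^-3) = 3.820×10^-3 H.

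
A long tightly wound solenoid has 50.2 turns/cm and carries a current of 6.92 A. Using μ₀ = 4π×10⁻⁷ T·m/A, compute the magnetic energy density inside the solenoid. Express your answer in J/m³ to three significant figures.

B = μ₀nI = (4π×10⁻⁷)(5.020×10^3)(6.92) = 4.365×10^-2 T.
u = B²/(2μ₀) = (4.365×10^-2)²/(2×4π×10⁻⁷) = 758.2 J/m³.

u ≈ 758 J/m³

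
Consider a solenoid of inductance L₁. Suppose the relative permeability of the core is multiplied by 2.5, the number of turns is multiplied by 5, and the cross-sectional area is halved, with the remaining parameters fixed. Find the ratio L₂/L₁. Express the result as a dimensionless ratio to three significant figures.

L₂/L₁ = 31.3

For a solenoid, L ∝ μᵣN²A/ℓ.
L₂/L₁ = (2.5) × (5)^2 × (0.5) = 31.3.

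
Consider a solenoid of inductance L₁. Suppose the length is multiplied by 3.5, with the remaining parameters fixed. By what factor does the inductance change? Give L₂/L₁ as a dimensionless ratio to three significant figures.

L₂/L₁ = 0.286

For a solenoid, L ∝ μᵣN²A/ℓ.
L₂/L₁ = (3.5)^-1 = 0.286.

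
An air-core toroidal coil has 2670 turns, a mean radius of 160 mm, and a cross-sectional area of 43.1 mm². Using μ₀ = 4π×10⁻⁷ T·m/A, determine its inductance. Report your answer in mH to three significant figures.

L ≈ 0.384 mH

For a thin toroid, L = μ₀N²A/(2πR).
L = (4π×10⁻⁷)(2670)²(4.310×10^-5) / (2π×0.16 m) = 3.841×10^-4 H.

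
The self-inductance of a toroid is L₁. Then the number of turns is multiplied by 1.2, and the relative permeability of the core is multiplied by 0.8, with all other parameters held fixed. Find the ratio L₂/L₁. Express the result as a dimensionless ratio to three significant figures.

L₂/L₁ = 1.15

For a toroid, L ∝ μᵣN²A/R.
L₂/L₁ = (1.2)^2 × (0.8) = 1.15.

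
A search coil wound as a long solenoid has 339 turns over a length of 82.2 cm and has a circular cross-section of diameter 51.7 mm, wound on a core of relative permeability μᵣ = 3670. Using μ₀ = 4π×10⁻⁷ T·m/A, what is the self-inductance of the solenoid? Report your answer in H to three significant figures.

L ≈ 1.35 H

A = π(d/2)² = π(2.585×10^-2 m)² = 2.099×10^-3 m².
For a long solenoid, L = μ₀μᵣN²A/ℓ.
L = (4π×10⁻⁷)(3670)(339)²(2.099×10^-3)/(0.822 m) = 1.354 H.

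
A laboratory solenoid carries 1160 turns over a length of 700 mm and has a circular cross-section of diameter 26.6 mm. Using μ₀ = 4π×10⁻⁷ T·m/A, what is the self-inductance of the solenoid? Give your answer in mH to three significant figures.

A = π(d/2)² = π(1.330×10^-2 m)² = 5.557×10^-4 m².
For a long solenoid, L = μ₀N²A/ℓ.
L = (4π×10⁻⁷)(1160)²(5.557×10^-4)/(0.7 m) = 1.342×10^-3 H.

L ≈ 1.34 mH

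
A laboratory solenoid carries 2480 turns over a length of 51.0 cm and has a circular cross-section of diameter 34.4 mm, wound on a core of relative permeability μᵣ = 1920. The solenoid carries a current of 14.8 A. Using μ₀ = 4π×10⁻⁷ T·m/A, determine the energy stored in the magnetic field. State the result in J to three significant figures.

A = π(d/2)² = π(1.720×10^-2 m)² = 9.294×10^-4 m².
L = μ₀μᵣN²A/ℓ = (4π×10⁻⁷)(1920)(2480)²(9.294×10^-4)/(0.51) = 27.04 H.
U = ½LI² = ½(27.04)(14.8)² = 2.962×10^3 J.

U ≈ 2960 J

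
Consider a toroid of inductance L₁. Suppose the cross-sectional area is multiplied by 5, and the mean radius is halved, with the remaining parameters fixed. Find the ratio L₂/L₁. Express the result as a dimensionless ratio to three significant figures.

L₂/L₁ = 10.0

For a toroid, L ∝ μᵣN²A/R.
L₂/L₁ = (5) × (0.5)^-1 = 10.0.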